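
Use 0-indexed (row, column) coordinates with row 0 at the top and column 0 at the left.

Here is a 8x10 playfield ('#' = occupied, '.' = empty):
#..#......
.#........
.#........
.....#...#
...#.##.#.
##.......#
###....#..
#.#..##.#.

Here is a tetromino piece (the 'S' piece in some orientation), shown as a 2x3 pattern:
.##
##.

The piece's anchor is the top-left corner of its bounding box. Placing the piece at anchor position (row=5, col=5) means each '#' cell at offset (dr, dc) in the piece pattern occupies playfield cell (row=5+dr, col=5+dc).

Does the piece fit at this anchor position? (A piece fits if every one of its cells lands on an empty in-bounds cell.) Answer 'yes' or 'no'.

Check each piece cell at anchor (5, 5):
  offset (0,1) -> (5,6): empty -> OK
  offset (0,2) -> (5,7): empty -> OK
  offset (1,0) -> (6,5): empty -> OK
  offset (1,1) -> (6,6): empty -> OK
All cells valid: yes

Answer: yes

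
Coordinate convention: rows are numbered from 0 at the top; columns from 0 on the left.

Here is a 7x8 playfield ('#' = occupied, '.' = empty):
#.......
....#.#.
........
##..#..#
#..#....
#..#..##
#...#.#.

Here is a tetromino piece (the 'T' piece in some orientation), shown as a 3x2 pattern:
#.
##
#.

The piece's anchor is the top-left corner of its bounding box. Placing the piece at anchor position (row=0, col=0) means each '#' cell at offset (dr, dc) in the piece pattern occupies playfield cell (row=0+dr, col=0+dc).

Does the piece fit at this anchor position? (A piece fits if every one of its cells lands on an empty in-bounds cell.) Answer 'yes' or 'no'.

Check each piece cell at anchor (0, 0):
  offset (0,0) -> (0,0): occupied ('#') -> FAIL
  offset (1,0) -> (1,0): empty -> OK
  offset (1,1) -> (1,1): empty -> OK
  offset (2,0) -> (2,0): empty -> OK
All cells valid: no

Answer: no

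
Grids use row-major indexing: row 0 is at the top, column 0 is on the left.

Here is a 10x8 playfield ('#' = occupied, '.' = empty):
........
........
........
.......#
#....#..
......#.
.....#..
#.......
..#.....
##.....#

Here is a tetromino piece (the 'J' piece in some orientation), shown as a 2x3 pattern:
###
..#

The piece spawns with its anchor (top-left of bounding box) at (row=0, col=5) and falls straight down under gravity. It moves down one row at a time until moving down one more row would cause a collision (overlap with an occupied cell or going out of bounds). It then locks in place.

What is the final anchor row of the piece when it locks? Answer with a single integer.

Answer: 1

Derivation:
Spawn at (row=0, col=5). Try each row:
  row 0: fits
  row 1: fits
  row 2: blocked -> lock at row 1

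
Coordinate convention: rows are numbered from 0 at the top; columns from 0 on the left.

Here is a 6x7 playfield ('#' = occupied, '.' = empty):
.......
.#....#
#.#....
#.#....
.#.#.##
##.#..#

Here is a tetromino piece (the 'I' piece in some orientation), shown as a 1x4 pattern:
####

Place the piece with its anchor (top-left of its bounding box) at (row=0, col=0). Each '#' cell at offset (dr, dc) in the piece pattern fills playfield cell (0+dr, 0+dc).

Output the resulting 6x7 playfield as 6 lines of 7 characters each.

Answer: ####...
.#....#
#.#....
#.#....
.#.#.##
##.#..#

Derivation:
Fill (0+0,0+0) = (0,0)
Fill (0+0,0+1) = (0,1)
Fill (0+0,0+2) = (0,2)
Fill (0+0,0+3) = (0,3)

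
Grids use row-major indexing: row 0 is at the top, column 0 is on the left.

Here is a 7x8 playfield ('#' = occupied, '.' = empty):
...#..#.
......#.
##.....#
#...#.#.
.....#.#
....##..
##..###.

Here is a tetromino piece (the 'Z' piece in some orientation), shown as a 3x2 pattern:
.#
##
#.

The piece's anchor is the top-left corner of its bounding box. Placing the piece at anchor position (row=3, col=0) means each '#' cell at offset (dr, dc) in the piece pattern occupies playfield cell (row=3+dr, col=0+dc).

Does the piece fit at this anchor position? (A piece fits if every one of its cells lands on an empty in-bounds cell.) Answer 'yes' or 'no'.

Check each piece cell at anchor (3, 0):
  offset (0,1) -> (3,1): empty -> OK
  offset (1,0) -> (4,0): empty -> OK
  offset (1,1) -> (4,1): empty -> OK
  offset (2,0) -> (5,0): empty -> OK
All cells valid: yes

Answer: yes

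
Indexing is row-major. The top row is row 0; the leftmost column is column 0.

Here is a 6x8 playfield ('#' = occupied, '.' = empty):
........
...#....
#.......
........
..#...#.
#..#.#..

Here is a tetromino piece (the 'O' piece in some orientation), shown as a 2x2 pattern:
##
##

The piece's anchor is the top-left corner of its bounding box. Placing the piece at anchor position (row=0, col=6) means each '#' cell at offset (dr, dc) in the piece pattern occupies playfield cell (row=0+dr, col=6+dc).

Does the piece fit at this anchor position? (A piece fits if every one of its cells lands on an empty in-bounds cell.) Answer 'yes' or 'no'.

Check each piece cell at anchor (0, 6):
  offset (0,0) -> (0,6): empty -> OK
  offset (0,1) -> (0,7): empty -> OK
  offset (1,0) -> (1,6): empty -> OK
  offset (1,1) -> (1,7): empty -> OK
All cells valid: yes

Answer: yes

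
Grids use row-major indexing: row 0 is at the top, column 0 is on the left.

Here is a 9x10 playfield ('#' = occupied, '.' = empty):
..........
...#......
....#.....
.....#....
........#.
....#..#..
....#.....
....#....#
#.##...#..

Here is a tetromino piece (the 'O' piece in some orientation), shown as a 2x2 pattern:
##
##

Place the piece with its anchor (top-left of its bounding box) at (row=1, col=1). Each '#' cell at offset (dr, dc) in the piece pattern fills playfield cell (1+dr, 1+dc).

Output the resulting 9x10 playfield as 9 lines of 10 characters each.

Answer: ..........
.###......
.##.#.....
.....#....
........#.
....#..#..
....#.....
....#....#
#.##...#..

Derivation:
Fill (1+0,1+0) = (1,1)
Fill (1+0,1+1) = (1,2)
Fill (1+1,1+0) = (2,1)
Fill (1+1,1+1) = (2,2)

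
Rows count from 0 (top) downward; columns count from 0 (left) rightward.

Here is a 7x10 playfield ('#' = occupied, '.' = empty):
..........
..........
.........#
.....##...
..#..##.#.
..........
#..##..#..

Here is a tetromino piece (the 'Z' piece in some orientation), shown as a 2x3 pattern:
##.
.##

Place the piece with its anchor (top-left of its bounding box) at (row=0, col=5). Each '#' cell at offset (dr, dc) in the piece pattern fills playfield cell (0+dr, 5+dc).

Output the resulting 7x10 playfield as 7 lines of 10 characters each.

Answer: .....##...
......##..
.........#
.....##...
..#..##.#.
..........
#..##..#..

Derivation:
Fill (0+0,5+0) = (0,5)
Fill (0+0,5+1) = (0,6)
Fill (0+1,5+1) = (1,6)
Fill (0+1,5+2) = (1,7)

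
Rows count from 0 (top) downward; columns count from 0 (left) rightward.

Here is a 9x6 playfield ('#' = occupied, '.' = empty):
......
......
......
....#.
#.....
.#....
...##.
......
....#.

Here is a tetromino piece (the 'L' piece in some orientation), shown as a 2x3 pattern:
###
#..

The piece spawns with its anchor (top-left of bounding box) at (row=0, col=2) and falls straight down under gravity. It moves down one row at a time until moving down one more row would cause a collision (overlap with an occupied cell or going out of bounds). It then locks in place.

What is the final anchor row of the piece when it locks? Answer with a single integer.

Spawn at (row=0, col=2). Try each row:
  row 0: fits
  row 1: fits
  row 2: fits
  row 3: blocked -> lock at row 2

Answer: 2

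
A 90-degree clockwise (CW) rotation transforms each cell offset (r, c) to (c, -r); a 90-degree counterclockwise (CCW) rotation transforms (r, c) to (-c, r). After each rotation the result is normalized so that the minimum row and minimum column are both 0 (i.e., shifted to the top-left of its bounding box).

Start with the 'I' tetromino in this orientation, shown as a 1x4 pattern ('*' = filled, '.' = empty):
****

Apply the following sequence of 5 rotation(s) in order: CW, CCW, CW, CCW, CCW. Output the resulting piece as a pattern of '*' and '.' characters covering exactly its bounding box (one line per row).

Start:
****
After rotation 1 (CW):
*
*
*
*
After rotation 2 (CCW):
****
After rotation 3 (CW):
*
*
*
*
After rotation 4 (CCW):
****
After rotation 5 (CCW):
*
*
*
*

Answer: *
*
*
*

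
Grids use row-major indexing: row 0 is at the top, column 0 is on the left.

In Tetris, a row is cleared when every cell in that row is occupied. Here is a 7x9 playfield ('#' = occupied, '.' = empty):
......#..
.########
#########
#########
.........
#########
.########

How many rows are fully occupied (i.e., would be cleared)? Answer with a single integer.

Check each row:
  row 0: 8 empty cells -> not full
  row 1: 1 empty cell -> not full
  row 2: 0 empty cells -> FULL (clear)
  row 3: 0 empty cells -> FULL (clear)
  row 4: 9 empty cells -> not full
  row 5: 0 empty cells -> FULL (clear)
  row 6: 1 empty cell -> not full
Total rows cleared: 3

Answer: 3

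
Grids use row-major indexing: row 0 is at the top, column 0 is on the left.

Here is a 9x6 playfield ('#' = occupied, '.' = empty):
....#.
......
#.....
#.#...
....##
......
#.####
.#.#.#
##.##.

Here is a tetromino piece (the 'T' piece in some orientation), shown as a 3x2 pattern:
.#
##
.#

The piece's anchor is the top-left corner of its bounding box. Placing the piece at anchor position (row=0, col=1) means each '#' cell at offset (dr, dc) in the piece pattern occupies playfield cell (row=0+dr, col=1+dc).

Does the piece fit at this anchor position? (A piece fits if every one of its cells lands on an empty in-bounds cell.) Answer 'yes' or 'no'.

Check each piece cell at anchor (0, 1):
  offset (0,1) -> (0,2): empty -> OK
  offset (1,0) -> (1,1): empty -> OK
  offset (1,1) -> (1,2): empty -> OK
  offset (2,1) -> (2,2): empty -> OK
All cells valid: yes

Answer: yes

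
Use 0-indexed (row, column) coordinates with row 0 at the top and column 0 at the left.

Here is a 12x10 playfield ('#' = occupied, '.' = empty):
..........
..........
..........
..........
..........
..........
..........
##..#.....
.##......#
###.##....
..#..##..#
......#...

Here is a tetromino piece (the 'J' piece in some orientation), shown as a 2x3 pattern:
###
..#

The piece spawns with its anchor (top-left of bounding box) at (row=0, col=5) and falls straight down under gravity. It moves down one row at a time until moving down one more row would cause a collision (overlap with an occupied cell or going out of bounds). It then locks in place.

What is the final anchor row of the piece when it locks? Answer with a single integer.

Spawn at (row=0, col=5). Try each row:
  row 0: fits
  row 1: fits
  row 2: fits
  row 3: fits
  row 4: fits
  row 5: fits
  row 6: fits
  row 7: fits
  row 8: fits
  row 9: blocked -> lock at row 8

Answer: 8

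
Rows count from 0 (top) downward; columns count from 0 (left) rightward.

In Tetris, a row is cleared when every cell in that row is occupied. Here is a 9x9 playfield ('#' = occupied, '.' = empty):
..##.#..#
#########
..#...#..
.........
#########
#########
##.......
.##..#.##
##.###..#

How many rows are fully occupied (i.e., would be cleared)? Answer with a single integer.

Check each row:
  row 0: 5 empty cells -> not full
  row 1: 0 empty cells -> FULL (clear)
  row 2: 7 empty cells -> not full
  row 3: 9 empty cells -> not full
  row 4: 0 empty cells -> FULL (clear)
  row 5: 0 empty cells -> FULL (clear)
  row 6: 7 empty cells -> not full
  row 7: 4 empty cells -> not full
  row 8: 3 empty cells -> not full
Total rows cleared: 3

Answer: 3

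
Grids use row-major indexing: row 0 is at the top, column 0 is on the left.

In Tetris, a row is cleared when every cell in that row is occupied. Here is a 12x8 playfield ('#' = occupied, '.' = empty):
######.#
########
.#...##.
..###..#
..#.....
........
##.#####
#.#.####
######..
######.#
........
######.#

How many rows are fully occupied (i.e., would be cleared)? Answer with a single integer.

Answer: 1

Derivation:
Check each row:
  row 0: 1 empty cell -> not full
  row 1: 0 empty cells -> FULL (clear)
  row 2: 5 empty cells -> not full
  row 3: 4 empty cells -> not full
  row 4: 7 empty cells -> not full
  row 5: 8 empty cells -> not full
  row 6: 1 empty cell -> not full
  row 7: 2 empty cells -> not full
  row 8: 2 empty cells -> not full
  row 9: 1 empty cell -> not full
  row 10: 8 empty cells -> not full
  row 11: 1 empty cell -> not full
Total rows cleared: 1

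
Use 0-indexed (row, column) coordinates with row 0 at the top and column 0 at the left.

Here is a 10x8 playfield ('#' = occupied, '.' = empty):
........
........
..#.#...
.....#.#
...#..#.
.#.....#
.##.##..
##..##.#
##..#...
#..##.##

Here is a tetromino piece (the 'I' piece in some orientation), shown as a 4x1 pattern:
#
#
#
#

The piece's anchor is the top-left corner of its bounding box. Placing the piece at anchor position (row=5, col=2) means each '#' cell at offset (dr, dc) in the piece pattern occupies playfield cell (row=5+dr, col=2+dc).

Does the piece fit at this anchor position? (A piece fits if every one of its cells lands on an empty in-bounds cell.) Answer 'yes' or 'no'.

Answer: no

Derivation:
Check each piece cell at anchor (5, 2):
  offset (0,0) -> (5,2): empty -> OK
  offset (1,0) -> (6,2): occupied ('#') -> FAIL
  offset (2,0) -> (7,2): empty -> OK
  offset (3,0) -> (8,2): empty -> OK
All cells valid: no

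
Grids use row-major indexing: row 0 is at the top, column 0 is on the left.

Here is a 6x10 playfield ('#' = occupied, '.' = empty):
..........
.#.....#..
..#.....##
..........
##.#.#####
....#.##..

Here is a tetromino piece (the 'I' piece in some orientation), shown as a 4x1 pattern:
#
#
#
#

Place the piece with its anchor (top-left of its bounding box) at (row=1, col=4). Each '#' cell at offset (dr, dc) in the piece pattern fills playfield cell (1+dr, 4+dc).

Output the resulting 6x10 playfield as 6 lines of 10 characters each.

Fill (1+0,4+0) = (1,4)
Fill (1+1,4+0) = (2,4)
Fill (1+2,4+0) = (3,4)
Fill (1+3,4+0) = (4,4)

Answer: ..........
.#..#..#..
..#.#...##
....#.....
##.#######
....#.##..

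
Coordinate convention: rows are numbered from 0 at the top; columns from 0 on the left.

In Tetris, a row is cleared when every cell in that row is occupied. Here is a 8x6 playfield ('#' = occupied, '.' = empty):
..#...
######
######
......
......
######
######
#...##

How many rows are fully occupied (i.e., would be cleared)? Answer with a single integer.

Check each row:
  row 0: 5 empty cells -> not full
  row 1: 0 empty cells -> FULL (clear)
  row 2: 0 empty cells -> FULL (clear)
  row 3: 6 empty cells -> not full
  row 4: 6 empty cells -> not full
  row 5: 0 empty cells -> FULL (clear)
  row 6: 0 empty cells -> FULL (clear)
  row 7: 3 empty cells -> not full
Total rows cleared: 4

Answer: 4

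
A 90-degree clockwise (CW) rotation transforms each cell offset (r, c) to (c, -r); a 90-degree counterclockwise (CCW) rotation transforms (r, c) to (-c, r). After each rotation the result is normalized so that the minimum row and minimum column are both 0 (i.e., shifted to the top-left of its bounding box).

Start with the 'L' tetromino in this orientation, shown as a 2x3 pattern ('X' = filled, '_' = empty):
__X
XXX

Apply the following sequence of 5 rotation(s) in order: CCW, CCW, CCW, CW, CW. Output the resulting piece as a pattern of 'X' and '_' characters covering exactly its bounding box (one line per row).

Start:
__X
XXX
After rotation 1 (CCW):
XX
_X
_X
After rotation 2 (CCW):
XXX
X__
After rotation 3 (CCW):
X_
X_
XX
After rotation 4 (CW):
XXX
X__
After rotation 5 (CW):
XX
_X
_X

Answer: XX
_X
_X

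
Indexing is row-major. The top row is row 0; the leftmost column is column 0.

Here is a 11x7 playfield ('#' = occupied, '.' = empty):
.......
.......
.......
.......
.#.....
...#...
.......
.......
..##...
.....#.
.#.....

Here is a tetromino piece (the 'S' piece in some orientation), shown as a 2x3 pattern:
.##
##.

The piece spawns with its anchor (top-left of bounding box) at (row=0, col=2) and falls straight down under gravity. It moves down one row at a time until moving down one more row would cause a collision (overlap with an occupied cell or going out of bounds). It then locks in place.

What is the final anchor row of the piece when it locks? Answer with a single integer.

Spawn at (row=0, col=2). Try each row:
  row 0: fits
  row 1: fits
  row 2: fits
  row 3: fits
  row 4: blocked -> lock at row 3

Answer: 3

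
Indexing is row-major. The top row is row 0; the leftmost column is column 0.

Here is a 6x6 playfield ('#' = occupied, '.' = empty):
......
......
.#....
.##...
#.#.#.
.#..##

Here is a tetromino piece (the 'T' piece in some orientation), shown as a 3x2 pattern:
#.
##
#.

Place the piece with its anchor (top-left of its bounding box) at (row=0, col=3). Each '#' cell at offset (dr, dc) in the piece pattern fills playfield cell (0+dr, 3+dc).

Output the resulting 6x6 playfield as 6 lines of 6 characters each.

Answer: ...#..
...##.
.#.#..
.##...
#.#.#.
.#..##

Derivation:
Fill (0+0,3+0) = (0,3)
Fill (0+1,3+0) = (1,3)
Fill (0+1,3+1) = (1,4)
Fill (0+2,3+0) = (2,3)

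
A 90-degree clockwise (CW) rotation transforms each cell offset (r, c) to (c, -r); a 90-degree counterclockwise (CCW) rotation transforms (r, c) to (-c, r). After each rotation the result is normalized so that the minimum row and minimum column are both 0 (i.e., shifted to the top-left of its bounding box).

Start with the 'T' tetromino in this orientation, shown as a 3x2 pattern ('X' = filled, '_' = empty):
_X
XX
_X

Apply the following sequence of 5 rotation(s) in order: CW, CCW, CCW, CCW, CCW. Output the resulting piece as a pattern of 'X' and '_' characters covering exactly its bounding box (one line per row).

Start:
_X
XX
_X
After rotation 1 (CW):
_X_
XXX
After rotation 2 (CCW):
_X
XX
_X
After rotation 3 (CCW):
XXX
_X_
After rotation 4 (CCW):
X_
XX
X_
After rotation 5 (CCW):
_X_
XXX

Answer: _X_
XXX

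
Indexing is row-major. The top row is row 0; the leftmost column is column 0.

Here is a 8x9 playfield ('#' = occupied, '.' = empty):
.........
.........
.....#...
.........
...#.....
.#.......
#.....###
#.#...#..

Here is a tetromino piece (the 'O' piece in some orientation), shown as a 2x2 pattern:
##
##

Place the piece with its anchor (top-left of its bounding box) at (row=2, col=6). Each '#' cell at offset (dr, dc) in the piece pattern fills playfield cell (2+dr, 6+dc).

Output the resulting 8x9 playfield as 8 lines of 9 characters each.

Answer: .........
.........
.....###.
......##.
...#.....
.#.......
#.....###
#.#...#..

Derivation:
Fill (2+0,6+0) = (2,6)
Fill (2+0,6+1) = (2,7)
Fill (2+1,6+0) = (3,6)
Fill (2+1,6+1) = (3,7)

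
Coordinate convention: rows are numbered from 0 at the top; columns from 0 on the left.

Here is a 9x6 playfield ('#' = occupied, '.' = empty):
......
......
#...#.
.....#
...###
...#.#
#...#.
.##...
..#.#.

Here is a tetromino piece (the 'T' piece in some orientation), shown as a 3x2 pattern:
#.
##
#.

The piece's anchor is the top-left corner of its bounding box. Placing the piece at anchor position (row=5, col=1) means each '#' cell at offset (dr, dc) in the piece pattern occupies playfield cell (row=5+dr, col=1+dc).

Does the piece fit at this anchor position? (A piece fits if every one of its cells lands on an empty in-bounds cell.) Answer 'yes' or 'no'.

Answer: no

Derivation:
Check each piece cell at anchor (5, 1):
  offset (0,0) -> (5,1): empty -> OK
  offset (1,0) -> (6,1): empty -> OK
  offset (1,1) -> (6,2): empty -> OK
  offset (2,0) -> (7,1): occupied ('#') -> FAIL
All cells valid: no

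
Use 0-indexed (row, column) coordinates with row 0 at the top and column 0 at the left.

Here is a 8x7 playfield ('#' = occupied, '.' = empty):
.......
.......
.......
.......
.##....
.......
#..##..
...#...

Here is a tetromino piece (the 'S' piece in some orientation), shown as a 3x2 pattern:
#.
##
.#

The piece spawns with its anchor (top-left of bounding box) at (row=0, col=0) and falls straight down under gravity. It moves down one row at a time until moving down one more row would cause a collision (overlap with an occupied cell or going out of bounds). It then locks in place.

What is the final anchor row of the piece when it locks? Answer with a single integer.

Answer: 1

Derivation:
Spawn at (row=0, col=0). Try each row:
  row 0: fits
  row 1: fits
  row 2: blocked -> lock at row 1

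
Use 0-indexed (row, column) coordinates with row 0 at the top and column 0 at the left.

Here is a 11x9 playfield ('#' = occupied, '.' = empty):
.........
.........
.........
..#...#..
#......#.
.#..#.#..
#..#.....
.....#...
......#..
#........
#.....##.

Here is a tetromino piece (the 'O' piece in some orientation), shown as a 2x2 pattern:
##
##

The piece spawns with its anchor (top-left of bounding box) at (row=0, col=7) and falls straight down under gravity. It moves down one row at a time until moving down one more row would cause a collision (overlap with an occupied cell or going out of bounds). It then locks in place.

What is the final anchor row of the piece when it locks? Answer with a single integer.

Answer: 2

Derivation:
Spawn at (row=0, col=7). Try each row:
  row 0: fits
  row 1: fits
  row 2: fits
  row 3: blocked -> lock at row 2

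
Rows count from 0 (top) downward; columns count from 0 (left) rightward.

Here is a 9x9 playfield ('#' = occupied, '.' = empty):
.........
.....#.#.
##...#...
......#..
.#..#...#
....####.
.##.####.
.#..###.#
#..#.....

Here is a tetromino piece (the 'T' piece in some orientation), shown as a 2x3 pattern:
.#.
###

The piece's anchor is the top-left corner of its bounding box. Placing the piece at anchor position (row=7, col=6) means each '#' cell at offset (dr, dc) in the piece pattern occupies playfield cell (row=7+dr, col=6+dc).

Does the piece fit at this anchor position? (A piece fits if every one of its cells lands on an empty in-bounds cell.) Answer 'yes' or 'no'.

Check each piece cell at anchor (7, 6):
  offset (0,1) -> (7,7): empty -> OK
  offset (1,0) -> (8,6): empty -> OK
  offset (1,1) -> (8,7): empty -> OK
  offset (1,2) -> (8,8): empty -> OK
All cells valid: yes

Answer: yes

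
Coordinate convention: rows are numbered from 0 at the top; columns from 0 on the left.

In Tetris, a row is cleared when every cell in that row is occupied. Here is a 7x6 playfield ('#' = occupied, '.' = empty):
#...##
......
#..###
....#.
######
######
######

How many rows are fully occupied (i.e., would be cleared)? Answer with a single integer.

Check each row:
  row 0: 3 empty cells -> not full
  row 1: 6 empty cells -> not full
  row 2: 2 empty cells -> not full
  row 3: 5 empty cells -> not full
  row 4: 0 empty cells -> FULL (clear)
  row 5: 0 empty cells -> FULL (clear)
  row 6: 0 empty cells -> FULL (clear)
Total rows cleared: 3

Answer: 3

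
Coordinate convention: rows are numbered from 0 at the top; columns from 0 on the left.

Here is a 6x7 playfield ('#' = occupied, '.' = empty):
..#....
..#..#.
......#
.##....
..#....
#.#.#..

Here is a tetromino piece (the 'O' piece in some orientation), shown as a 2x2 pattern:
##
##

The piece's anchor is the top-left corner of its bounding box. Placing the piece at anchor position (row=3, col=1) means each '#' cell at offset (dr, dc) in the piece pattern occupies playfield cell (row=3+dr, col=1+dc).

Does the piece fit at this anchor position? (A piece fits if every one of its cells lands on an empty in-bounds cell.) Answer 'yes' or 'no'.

Answer: no

Derivation:
Check each piece cell at anchor (3, 1):
  offset (0,0) -> (3,1): occupied ('#') -> FAIL
  offset (0,1) -> (3,2): occupied ('#') -> FAIL
  offset (1,0) -> (4,1): empty -> OK
  offset (1,1) -> (4,2): occupied ('#') -> FAIL
All cells valid: no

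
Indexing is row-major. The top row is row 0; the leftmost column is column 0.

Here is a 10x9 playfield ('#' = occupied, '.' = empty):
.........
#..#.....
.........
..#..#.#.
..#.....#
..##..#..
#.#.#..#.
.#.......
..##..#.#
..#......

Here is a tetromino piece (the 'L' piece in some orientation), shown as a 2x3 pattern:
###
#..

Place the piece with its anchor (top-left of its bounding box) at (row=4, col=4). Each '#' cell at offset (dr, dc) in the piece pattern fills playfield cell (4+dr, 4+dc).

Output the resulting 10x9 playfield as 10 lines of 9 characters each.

Answer: .........
#..#.....
.........
..#..#.#.
..#.###.#
..###.#..
#.#.#..#.
.#.......
..##..#.#
..#......

Derivation:
Fill (4+0,4+0) = (4,4)
Fill (4+0,4+1) = (4,5)
Fill (4+0,4+2) = (4,6)
Fill (4+1,4+0) = (5,4)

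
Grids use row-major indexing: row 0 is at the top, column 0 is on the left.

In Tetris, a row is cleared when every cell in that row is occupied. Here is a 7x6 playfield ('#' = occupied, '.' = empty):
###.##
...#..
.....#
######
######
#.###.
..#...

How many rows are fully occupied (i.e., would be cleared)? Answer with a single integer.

Answer: 2

Derivation:
Check each row:
  row 0: 1 empty cell -> not full
  row 1: 5 empty cells -> not full
  row 2: 5 empty cells -> not full
  row 3: 0 empty cells -> FULL (clear)
  row 4: 0 empty cells -> FULL (clear)
  row 5: 2 empty cells -> not full
  row 6: 5 empty cells -> not full
Total rows cleared: 2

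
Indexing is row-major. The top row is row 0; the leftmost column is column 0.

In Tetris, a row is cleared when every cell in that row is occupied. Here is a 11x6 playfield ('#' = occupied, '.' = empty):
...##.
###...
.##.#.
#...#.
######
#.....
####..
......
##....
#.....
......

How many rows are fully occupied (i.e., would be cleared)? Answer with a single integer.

Answer: 1

Derivation:
Check each row:
  row 0: 4 empty cells -> not full
  row 1: 3 empty cells -> not full
  row 2: 3 empty cells -> not full
  row 3: 4 empty cells -> not full
  row 4: 0 empty cells -> FULL (clear)
  row 5: 5 empty cells -> not full
  row 6: 2 empty cells -> not full
  row 7: 6 empty cells -> not full
  row 8: 4 empty cells -> not full
  row 9: 5 empty cells -> not full
  row 10: 6 empty cells -> not full
Total rows cleared: 1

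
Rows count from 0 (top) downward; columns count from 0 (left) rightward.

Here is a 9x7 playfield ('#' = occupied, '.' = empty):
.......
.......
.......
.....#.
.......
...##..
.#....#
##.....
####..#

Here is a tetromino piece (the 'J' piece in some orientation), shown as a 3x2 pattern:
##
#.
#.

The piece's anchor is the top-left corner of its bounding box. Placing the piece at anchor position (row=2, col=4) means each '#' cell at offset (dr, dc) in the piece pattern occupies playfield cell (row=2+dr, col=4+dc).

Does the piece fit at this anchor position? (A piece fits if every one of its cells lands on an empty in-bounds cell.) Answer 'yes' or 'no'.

Check each piece cell at anchor (2, 4):
  offset (0,0) -> (2,4): empty -> OK
  offset (0,1) -> (2,5): empty -> OK
  offset (1,0) -> (3,4): empty -> OK
  offset (2,0) -> (4,4): empty -> OK
All cells valid: yes

Answer: yes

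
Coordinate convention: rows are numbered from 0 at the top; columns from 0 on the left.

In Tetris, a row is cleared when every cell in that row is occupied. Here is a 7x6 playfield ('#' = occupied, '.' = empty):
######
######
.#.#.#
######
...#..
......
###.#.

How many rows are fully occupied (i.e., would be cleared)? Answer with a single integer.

Answer: 3

Derivation:
Check each row:
  row 0: 0 empty cells -> FULL (clear)
  row 1: 0 empty cells -> FULL (clear)
  row 2: 3 empty cells -> not full
  row 3: 0 empty cells -> FULL (clear)
  row 4: 5 empty cells -> not full
  row 5: 6 empty cells -> not full
  row 6: 2 empty cells -> not full
Total rows cleared: 3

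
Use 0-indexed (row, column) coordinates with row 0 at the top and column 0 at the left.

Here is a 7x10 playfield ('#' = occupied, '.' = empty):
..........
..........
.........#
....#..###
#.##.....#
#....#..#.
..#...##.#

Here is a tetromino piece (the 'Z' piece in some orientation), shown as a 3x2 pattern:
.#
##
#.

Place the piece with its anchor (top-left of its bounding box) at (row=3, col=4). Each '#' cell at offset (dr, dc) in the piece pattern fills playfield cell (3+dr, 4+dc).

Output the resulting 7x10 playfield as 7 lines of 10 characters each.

Answer: ..........
..........
.........#
....##.###
#.####...#
#...##..#.
..#...##.#

Derivation:
Fill (3+0,4+1) = (3,5)
Fill (3+1,4+0) = (4,4)
Fill (3+1,4+1) = (4,5)
Fill (3+2,4+0) = (5,4)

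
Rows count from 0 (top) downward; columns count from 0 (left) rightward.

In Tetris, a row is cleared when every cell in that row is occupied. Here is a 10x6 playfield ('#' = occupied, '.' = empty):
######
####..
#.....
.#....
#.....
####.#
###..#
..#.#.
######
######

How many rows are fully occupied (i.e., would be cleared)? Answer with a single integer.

Answer: 3

Derivation:
Check each row:
  row 0: 0 empty cells -> FULL (clear)
  row 1: 2 empty cells -> not full
  row 2: 5 empty cells -> not full
  row 3: 5 empty cells -> not full
  row 4: 5 empty cells -> not full
  row 5: 1 empty cell -> not full
  row 6: 2 empty cells -> not full
  row 7: 4 empty cells -> not full
  row 8: 0 empty cells -> FULL (clear)
  row 9: 0 empty cells -> FULL (clear)
Total rows cleared: 3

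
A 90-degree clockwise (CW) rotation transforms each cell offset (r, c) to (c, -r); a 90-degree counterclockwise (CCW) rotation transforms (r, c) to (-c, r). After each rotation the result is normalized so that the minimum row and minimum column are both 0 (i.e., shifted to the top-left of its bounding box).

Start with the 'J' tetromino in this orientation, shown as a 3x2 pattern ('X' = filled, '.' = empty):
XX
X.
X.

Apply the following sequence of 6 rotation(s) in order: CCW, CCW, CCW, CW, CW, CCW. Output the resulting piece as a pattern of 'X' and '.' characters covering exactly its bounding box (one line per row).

Answer: .X
.X
XX

Derivation:
Start:
XX
X.
X.
After rotation 1 (CCW):
X..
XXX
After rotation 2 (CCW):
.X
.X
XX
After rotation 3 (CCW):
XXX
..X
After rotation 4 (CW):
.X
.X
XX
After rotation 5 (CW):
X..
XXX
After rotation 6 (CCW):
.X
.X
XX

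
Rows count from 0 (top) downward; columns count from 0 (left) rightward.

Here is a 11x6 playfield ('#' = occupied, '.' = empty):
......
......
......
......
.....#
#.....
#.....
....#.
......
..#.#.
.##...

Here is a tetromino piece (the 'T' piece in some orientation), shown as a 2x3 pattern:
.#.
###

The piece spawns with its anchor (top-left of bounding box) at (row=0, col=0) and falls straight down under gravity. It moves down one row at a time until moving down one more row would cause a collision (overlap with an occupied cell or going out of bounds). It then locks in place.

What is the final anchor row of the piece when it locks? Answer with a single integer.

Spawn at (row=0, col=0). Try each row:
  row 0: fits
  row 1: fits
  row 2: fits
  row 3: fits
  row 4: blocked -> lock at row 3

Answer: 3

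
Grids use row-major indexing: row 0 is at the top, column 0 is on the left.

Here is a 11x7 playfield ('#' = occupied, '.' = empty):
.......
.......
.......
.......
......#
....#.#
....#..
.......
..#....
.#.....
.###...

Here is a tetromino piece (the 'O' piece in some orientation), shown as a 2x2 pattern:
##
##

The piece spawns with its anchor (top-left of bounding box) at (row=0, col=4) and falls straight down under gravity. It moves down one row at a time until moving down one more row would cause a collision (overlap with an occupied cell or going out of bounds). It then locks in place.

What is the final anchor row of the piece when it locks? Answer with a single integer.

Answer: 3

Derivation:
Spawn at (row=0, col=4). Try each row:
  row 0: fits
  row 1: fits
  row 2: fits
  row 3: fits
  row 4: blocked -> lock at row 3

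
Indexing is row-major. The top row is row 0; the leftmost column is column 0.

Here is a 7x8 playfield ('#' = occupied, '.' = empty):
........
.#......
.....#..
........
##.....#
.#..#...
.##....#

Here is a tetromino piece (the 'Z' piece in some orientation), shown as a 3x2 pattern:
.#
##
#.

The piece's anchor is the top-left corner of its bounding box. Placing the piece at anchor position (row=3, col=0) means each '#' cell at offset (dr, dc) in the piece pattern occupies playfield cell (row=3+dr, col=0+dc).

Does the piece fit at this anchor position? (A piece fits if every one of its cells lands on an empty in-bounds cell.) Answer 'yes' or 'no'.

Answer: no

Derivation:
Check each piece cell at anchor (3, 0):
  offset (0,1) -> (3,1): empty -> OK
  offset (1,0) -> (4,0): occupied ('#') -> FAIL
  offset (1,1) -> (4,1): occupied ('#') -> FAIL
  offset (2,0) -> (5,0): empty -> OK
All cells valid: no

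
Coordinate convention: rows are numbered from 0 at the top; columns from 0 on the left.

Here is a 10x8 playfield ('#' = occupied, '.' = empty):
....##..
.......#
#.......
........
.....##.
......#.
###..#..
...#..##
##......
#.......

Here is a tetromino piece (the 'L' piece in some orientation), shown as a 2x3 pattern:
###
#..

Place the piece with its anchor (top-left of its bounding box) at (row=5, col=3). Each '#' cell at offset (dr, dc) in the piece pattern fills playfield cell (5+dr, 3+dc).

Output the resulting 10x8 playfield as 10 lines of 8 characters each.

Fill (5+0,3+0) = (5,3)
Fill (5+0,3+1) = (5,4)
Fill (5+0,3+2) = (5,5)
Fill (5+1,3+0) = (6,3)

Answer: ....##..
.......#
#.......
........
.....##.
...####.
####.#..
...#..##
##......
#.......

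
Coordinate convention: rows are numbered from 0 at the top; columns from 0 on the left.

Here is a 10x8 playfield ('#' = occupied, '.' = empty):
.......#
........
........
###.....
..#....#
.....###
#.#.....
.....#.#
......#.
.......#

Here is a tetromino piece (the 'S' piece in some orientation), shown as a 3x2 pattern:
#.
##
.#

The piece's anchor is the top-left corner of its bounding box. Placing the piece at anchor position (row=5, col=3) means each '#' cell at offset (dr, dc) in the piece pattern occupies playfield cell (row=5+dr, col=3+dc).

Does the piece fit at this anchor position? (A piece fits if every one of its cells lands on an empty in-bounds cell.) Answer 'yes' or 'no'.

Check each piece cell at anchor (5, 3):
  offset (0,0) -> (5,3): empty -> OK
  offset (1,0) -> (6,3): empty -> OK
  offset (1,1) -> (6,4): empty -> OK
  offset (2,1) -> (7,4): empty -> OK
All cells valid: yes

Answer: yes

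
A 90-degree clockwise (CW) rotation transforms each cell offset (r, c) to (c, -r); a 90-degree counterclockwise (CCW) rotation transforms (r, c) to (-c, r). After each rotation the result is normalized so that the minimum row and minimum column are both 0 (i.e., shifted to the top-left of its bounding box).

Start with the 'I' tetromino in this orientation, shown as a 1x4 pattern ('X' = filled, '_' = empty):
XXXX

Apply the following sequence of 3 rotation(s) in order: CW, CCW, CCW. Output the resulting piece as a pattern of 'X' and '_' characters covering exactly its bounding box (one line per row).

Start:
XXXX
After rotation 1 (CW):
X
X
X
X
After rotation 2 (CCW):
XXXX
After rotation 3 (CCW):
X
X
X
X

Answer: X
X
X
X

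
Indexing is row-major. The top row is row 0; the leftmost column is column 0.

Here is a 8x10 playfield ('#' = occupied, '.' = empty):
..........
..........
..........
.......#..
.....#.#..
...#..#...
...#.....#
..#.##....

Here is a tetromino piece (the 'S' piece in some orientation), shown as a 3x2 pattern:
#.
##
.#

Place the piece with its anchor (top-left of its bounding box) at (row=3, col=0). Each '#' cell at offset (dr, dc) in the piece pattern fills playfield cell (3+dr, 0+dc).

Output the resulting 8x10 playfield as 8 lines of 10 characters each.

Answer: ..........
..........
..........
#......#..
##...#.#..
.#.#..#...
...#.....#
..#.##....

Derivation:
Fill (3+0,0+0) = (3,0)
Fill (3+1,0+0) = (4,0)
Fill (3+1,0+1) = (4,1)
Fill (3+2,0+1) = (5,1)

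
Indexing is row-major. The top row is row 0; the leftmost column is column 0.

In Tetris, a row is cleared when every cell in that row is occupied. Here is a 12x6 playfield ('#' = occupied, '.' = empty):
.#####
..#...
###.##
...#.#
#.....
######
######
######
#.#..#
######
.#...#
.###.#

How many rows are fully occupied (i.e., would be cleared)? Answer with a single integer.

Check each row:
  row 0: 1 empty cell -> not full
  row 1: 5 empty cells -> not full
  row 2: 1 empty cell -> not full
  row 3: 4 empty cells -> not full
  row 4: 5 empty cells -> not full
  row 5: 0 empty cells -> FULL (clear)
  row 6: 0 empty cells -> FULL (clear)
  row 7: 0 empty cells -> FULL (clear)
  row 8: 3 empty cells -> not full
  row 9: 0 empty cells -> FULL (clear)
  row 10: 4 empty cells -> not full
  row 11: 2 empty cells -> not full
Total rows cleared: 4

Answer: 4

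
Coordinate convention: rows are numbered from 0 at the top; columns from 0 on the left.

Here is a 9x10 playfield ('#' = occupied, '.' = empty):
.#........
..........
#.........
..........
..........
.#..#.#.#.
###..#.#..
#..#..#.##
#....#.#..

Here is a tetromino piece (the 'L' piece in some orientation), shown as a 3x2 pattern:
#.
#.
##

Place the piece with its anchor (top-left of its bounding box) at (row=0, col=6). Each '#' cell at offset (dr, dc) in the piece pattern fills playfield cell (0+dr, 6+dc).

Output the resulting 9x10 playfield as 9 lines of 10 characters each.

Fill (0+0,6+0) = (0,6)
Fill (0+1,6+0) = (1,6)
Fill (0+2,6+0) = (2,6)
Fill (0+2,6+1) = (2,7)

Answer: .#....#...
......#...
#.....##..
..........
..........
.#..#.#.#.
###..#.#..
#..#..#.##
#....#.#..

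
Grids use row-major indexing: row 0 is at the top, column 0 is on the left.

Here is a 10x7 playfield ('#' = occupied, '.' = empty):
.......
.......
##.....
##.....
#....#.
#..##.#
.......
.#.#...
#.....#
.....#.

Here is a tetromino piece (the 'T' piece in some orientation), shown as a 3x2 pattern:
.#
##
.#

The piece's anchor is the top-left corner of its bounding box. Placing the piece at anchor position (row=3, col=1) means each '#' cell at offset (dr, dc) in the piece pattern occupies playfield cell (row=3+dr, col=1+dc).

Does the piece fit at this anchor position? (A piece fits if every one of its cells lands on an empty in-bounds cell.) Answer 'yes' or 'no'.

Answer: yes

Derivation:
Check each piece cell at anchor (3, 1):
  offset (0,1) -> (3,2): empty -> OK
  offset (1,0) -> (4,1): empty -> OK
  offset (1,1) -> (4,2): empty -> OK
  offset (2,1) -> (5,2): empty -> OK
All cells valid: yes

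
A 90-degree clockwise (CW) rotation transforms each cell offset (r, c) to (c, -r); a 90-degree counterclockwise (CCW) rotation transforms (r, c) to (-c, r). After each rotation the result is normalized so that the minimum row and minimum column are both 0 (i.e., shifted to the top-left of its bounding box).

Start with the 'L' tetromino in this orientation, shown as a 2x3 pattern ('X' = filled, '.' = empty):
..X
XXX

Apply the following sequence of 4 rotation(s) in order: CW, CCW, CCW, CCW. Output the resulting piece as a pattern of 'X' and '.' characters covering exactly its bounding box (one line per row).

Answer: XXX
X..

Derivation:
Start:
..X
XXX
After rotation 1 (CW):
X.
X.
XX
After rotation 2 (CCW):
..X
XXX
After rotation 3 (CCW):
XX
.X
.X
After rotation 4 (CCW):
XXX
X..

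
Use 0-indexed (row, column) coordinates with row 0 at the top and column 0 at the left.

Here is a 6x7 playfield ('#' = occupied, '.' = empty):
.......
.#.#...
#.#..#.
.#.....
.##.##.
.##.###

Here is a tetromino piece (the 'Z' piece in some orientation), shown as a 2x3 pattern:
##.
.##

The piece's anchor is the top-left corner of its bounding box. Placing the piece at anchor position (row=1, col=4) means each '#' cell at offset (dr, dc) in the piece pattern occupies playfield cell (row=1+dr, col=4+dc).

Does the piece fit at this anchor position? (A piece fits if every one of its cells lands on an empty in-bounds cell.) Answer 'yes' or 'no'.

Answer: no

Derivation:
Check each piece cell at anchor (1, 4):
  offset (0,0) -> (1,4): empty -> OK
  offset (0,1) -> (1,5): empty -> OK
  offset (1,1) -> (2,5): occupied ('#') -> FAIL
  offset (1,2) -> (2,6): empty -> OK
All cells valid: no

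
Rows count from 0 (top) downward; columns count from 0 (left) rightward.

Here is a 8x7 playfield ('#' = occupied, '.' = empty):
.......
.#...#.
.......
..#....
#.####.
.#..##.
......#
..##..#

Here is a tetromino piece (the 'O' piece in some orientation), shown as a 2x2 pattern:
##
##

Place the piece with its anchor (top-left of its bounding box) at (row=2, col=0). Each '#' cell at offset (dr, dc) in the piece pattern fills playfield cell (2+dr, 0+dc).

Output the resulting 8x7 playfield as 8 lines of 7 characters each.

Answer: .......
.#...#.
##.....
###....
#.####.
.#..##.
......#
..##..#

Derivation:
Fill (2+0,0+0) = (2,0)
Fill (2+0,0+1) = (2,1)
Fill (2+1,0+0) = (3,0)
Fill (2+1,0+1) = (3,1)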